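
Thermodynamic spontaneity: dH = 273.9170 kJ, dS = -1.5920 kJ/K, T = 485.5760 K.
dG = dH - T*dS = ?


T*dS = 485.5760 * -1.5920 = -773.0370 kJ
dG = 273.9170 + 773.0370 = 1046.9540 kJ (non-spontaneous)

dG = 1046.9540 kJ, non-spontaneous


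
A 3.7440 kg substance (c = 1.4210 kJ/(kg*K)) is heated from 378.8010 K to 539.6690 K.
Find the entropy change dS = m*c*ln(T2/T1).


T2/T1 = 1.4247
ln(T2/T1) = 0.3539
dS = 3.7440 * 1.4210 * 0.3539 = 1.8831 kJ/K

1.8831 kJ/K


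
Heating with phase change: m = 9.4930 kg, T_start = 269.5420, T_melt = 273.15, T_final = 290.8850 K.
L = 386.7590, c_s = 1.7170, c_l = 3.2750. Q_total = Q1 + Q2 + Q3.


Q1 (sensible, solid) = 9.4930 * 1.7170 * 3.6080 = 58.8085 kJ
Q2 (latent) = 9.4930 * 386.7590 = 3671.5032 kJ
Q3 (sensible, liquid) = 9.4930 * 3.2750 * 17.7350 = 551.3736 kJ
Q_total = 4281.6853 kJ

4281.6853 kJ


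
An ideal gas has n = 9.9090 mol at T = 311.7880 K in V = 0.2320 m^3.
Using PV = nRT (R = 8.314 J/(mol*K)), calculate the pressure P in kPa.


P = nRT/V = 9.9090 * 8.314 * 311.7880 / 0.2320
= 25686.1636 / 0.2320 = 110716.2225 Pa = 110.7162 kPa

110.7162 kPa


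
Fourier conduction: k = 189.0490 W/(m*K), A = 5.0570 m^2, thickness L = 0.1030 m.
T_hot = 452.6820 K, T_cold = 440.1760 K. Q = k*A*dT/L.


dT = 12.5060 K
Q = 189.0490 * 5.0570 * 12.5060 / 0.1030 = 116077.6314 W

116077.6314 W


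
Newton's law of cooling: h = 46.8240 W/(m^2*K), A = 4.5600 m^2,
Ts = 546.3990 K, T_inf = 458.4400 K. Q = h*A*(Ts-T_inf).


dT = 87.9590 K
Q = 46.8240 * 4.5600 * 87.9590 = 18780.7805 W

18780.7805 W


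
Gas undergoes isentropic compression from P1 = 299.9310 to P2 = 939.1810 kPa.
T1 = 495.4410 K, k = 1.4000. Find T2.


(k-1)/k = 0.2857
(P2/P1)^exp = 1.3856
T2 = 495.4410 * 1.3856 = 686.4810 K

686.4810 K


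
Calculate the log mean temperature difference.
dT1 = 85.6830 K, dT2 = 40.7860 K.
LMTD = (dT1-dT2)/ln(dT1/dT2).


dT1/dT2 = 2.1008
ln(dT1/dT2) = 0.7423
LMTD = 44.8970 / 0.7423 = 60.4824 K

60.4824 K


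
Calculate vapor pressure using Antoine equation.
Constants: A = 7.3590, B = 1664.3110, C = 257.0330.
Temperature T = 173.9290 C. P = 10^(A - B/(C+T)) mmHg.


C+T = 430.9620
B/(C+T) = 3.8619
log10(P) = 7.3590 - 3.8619 = 3.4971
P = 10^3.4971 = 3141.5869 mmHg

3141.5869 mmHg


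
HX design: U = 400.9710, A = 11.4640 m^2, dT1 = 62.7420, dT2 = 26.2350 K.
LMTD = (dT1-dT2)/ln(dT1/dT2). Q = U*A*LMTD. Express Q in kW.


LMTD = 41.8689 K
Q = 400.9710 * 11.4640 * 41.8689 = 192459.9364 W = 192.4599 kW

192.4599 kW


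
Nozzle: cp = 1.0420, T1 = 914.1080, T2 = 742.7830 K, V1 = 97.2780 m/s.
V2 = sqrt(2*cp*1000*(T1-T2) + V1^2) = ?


dT = 171.3250 K
2*cp*1000*dT = 357041.3000
V1^2 = 9463.0093
V2 = sqrt(366504.3093) = 605.3960 m/s

605.3960 m/s


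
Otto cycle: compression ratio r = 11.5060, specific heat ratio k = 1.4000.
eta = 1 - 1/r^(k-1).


r^(k-1) = 2.6569
eta = 1 - 1/2.6569 = 0.6236 = 62.3617%

62.3617%


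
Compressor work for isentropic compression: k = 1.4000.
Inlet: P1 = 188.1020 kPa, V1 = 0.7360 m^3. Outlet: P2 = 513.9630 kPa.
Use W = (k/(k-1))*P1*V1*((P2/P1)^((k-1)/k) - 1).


(k-1)/k = 0.2857
(P2/P1)^exp = 1.3327
W = 3.5000 * 188.1020 * 0.7360 * (1.3327 - 1) = 161.1994 kJ

161.1994 kJ


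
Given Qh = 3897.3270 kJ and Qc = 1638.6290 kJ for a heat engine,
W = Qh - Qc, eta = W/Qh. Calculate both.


W = 3897.3270 - 1638.6290 = 2258.6980 kJ
eta = 2258.6980 / 3897.3270 = 0.5796 = 57.9551%

W = 2258.6980 kJ, eta = 57.9551%


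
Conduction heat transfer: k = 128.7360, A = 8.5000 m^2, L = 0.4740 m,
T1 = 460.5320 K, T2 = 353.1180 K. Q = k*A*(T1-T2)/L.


dT = 107.4140 K
Q = 128.7360 * 8.5000 * 107.4140 / 0.4740 = 247971.3375 W

247971.3375 W


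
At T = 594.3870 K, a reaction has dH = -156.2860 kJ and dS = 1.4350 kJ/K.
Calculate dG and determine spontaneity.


T*dS = 594.3870 * 1.4350 = 852.9453 kJ
dG = -156.2860 - 852.9453 = -1009.2313 kJ (spontaneous)

dG = -1009.2313 kJ, spontaneous


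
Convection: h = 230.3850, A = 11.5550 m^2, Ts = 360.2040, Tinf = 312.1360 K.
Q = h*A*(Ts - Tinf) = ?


dT = 48.0680 K
Q = 230.3850 * 11.5550 * 48.0680 = 127961.7591 W

127961.7591 W


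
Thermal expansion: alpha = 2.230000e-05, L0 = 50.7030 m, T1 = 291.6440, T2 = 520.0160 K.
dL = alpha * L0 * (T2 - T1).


dT = 228.3720 K
dL = 2.230000e-05 * 50.7030 * 228.3720 = 0.258215 m
L_final = 50.961215 m

dL = 0.258215 m


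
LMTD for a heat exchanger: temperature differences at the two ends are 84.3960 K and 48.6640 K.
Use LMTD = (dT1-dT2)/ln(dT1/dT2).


dT1/dT2 = 1.7343
ln(dT1/dT2) = 0.5506
LMTD = 35.7320 / 0.5506 = 64.8988 K

64.8988 K


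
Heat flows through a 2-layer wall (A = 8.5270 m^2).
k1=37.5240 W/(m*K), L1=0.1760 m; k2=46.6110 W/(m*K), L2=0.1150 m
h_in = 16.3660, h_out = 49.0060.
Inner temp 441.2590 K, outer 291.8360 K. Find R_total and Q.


R_conv_in = 1/(16.3660*8.5270) = 0.0072
R_1 = 0.1760/(37.5240*8.5270) = 0.0006
R_2 = 0.1150/(46.6110*8.5270) = 0.0003
R_conv_out = 1/(49.0060*8.5270) = 0.0024
R_total = 0.0104 K/W
Q = 149.4230 / 0.0104 = 14370.0738 W

R_total = 0.0104 K/W, Q = 14370.0738 W


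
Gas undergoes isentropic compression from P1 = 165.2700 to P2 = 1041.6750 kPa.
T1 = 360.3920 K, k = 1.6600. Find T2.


(k-1)/k = 0.3976
(P2/P1)^exp = 2.0792
T2 = 360.3920 * 2.0792 = 749.3140 K

749.3140 K


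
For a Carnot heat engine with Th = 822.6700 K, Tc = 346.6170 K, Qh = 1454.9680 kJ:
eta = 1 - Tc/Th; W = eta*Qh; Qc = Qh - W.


eta = 1 - 346.6170/822.6700 = 0.5787
W = 0.5787 * 1454.9680 = 841.9438 kJ
Qc = 1454.9680 - 841.9438 = 613.0242 kJ

eta = 57.8668%, W = 841.9438 kJ, Qc = 613.0242 kJ


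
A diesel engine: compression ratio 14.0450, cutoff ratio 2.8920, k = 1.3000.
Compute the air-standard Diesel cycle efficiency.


r^(k-1) = 2.2093
rc^k = 3.9770
eta = 0.4522 = 45.2151%

45.2151%


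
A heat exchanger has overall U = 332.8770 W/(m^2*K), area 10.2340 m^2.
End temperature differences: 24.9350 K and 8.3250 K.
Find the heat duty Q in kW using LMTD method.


LMTD = 15.1412 K
Q = 332.8770 * 10.2340 * 15.1412 = 51580.8487 W = 51.5808 kW

51.5808 kW


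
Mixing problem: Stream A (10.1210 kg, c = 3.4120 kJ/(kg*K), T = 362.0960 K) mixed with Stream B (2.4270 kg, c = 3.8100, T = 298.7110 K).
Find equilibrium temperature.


num = 15266.3494
den = 43.7797
Tf = 348.7082 K

348.7082 K


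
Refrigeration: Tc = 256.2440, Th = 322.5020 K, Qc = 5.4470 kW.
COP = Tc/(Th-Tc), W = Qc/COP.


COP = 256.2440 / 66.2580 = 3.8674
W = 5.4470 / 3.8674 = 1.4085 kW

COP = 3.8674, W = 1.4085 kW


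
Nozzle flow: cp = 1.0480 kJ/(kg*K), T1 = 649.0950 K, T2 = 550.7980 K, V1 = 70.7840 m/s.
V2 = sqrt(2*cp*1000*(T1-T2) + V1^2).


dT = 98.2970 K
2*cp*1000*dT = 206030.5120
V1^2 = 5010.3747
V2 = sqrt(211040.8867) = 459.3919 m/s

459.3919 m/s


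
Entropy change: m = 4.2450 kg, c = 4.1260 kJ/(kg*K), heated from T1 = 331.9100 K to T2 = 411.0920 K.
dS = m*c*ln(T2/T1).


T2/T1 = 1.2386
ln(T2/T1) = 0.2140
dS = 4.2450 * 4.1260 * 0.2140 = 3.7474 kJ/K

3.7474 kJ/K


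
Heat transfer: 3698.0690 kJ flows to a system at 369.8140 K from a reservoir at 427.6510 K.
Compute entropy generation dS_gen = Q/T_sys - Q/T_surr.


dS_sys = 3698.0690/369.8140 = 9.9998 kJ/K
dS_surr = -3698.0690/427.6510 = -8.6474 kJ/K
dS_gen = 9.9998 - 8.6474 = 1.3524 kJ/K (irreversible)

dS_gen = 1.3524 kJ/K, irreversible


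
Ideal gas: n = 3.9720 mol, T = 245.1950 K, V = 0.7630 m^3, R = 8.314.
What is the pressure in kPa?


P = nRT/V = 3.9720 * 8.314 * 245.1950 / 0.7630
= 8097.1255 / 0.7630 = 10612.2221 Pa = 10.6122 kPa

10.6122 kPa


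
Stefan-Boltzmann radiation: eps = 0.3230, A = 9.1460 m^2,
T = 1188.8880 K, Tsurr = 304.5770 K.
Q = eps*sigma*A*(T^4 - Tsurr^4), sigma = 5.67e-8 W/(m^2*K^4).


T^4 = 1.9979e+12
Tsurr^4 = 8.6057e+09
Q = 0.3230 * 5.67e-8 * 9.1460 * 1.9892e+12 = 333200.6125 W

333200.6125 W


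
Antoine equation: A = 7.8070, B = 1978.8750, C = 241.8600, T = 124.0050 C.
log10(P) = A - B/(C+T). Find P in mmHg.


C+T = 365.8650
B/(C+T) = 5.4088
log10(P) = 7.8070 - 5.4088 = 2.3982
P = 10^2.3982 = 250.1743 mmHg

250.1743 mmHg


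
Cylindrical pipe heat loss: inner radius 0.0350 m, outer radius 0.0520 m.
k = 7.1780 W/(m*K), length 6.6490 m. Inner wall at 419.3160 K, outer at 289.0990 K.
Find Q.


dT = 130.2170 K
ln(ro/ri) = 0.3959
Q = 2*pi*7.1780*6.6490*130.2170 / 0.3959 = 98633.9903 W

98633.9903 W


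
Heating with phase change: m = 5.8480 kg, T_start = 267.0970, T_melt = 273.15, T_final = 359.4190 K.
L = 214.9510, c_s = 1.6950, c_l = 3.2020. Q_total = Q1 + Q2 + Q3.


Q1 (sensible, solid) = 5.8480 * 1.6950 * 6.0530 = 59.9995 kJ
Q2 (latent) = 5.8480 * 214.9510 = 1257.0334 kJ
Q3 (sensible, liquid) = 5.8480 * 3.2020 * 86.2690 = 1615.4126 kJ
Q_total = 2932.4455 kJ

2932.4455 kJ


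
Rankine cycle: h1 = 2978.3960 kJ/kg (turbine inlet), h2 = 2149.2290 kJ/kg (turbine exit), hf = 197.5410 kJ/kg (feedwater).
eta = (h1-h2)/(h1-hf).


W = 829.1670 kJ/kg
Q_in = 2780.8550 kJ/kg
eta = 0.2982 = 29.8170%

eta = 29.8170%


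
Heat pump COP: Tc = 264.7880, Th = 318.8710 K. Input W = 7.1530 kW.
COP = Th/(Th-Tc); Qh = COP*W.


COP = 318.8710 / 54.0830 = 5.8960
Qh = 5.8960 * 7.1530 = 42.1738 kW

COP = 5.8960, Qh = 42.1738 kW


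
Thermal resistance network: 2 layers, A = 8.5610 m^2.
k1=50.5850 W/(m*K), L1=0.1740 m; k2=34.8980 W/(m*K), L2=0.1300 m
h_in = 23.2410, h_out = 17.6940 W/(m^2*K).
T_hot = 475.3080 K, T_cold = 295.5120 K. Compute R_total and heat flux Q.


R_conv_in = 1/(23.2410*8.5610) = 0.0050
R_1 = 0.1740/(50.5850*8.5610) = 0.0004
R_2 = 0.1300/(34.8980*8.5610) = 0.0004
R_conv_out = 1/(17.6940*8.5610) = 0.0066
R_total = 0.0125 K/W
Q = 179.7960 / 0.0125 = 14424.6387 W

R_total = 0.0125 K/W, Q = 14424.6387 W


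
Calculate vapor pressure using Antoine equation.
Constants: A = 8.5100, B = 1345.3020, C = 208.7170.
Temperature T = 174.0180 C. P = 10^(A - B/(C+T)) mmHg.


C+T = 382.7350
B/(C+T) = 3.5150
log10(P) = 8.5100 - 3.5150 = 4.9950
P = 10^4.9950 = 98862.1639 mmHg

98862.1639 mmHg


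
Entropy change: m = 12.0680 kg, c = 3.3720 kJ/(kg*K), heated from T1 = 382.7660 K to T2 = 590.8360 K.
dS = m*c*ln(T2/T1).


T2/T1 = 1.5436
ln(T2/T1) = 0.4341
dS = 12.0680 * 3.3720 * 0.4341 = 17.6656 kJ/K

17.6656 kJ/K


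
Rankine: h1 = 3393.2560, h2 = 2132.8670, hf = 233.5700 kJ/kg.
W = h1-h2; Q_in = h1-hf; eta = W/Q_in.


W = 1260.3890 kJ/kg
Q_in = 3159.6860 kJ/kg
eta = 0.3989 = 39.8897%

eta = 39.8897%


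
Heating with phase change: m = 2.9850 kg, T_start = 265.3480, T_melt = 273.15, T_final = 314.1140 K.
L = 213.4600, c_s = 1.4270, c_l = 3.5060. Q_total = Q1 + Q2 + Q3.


Q1 (sensible, solid) = 2.9850 * 1.4270 * 7.8020 = 33.2334 kJ
Q2 (latent) = 2.9850 * 213.4600 = 637.1781 kJ
Q3 (sensible, liquid) = 2.9850 * 3.5060 * 40.9640 = 428.7051 kJ
Q_total = 1099.1165 kJ

1099.1165 kJ


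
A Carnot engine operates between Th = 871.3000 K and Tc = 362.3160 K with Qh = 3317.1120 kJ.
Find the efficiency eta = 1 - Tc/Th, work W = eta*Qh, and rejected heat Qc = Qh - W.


eta = 1 - 362.3160/871.3000 = 0.5842
W = 0.5842 * 3317.1120 = 1937.7447 kJ
Qc = 3317.1120 - 1937.7447 = 1379.3673 kJ

eta = 58.4166%, W = 1937.7447 kJ, Qc = 1379.3673 kJ


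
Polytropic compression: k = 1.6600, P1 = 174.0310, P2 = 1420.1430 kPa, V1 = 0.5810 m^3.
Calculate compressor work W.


(k-1)/k = 0.3976
(P2/P1)^exp = 2.3040
W = 2.5152 * 174.0310 * 0.5810 * (2.3040 - 1) = 331.6267 kJ

331.6267 kJ


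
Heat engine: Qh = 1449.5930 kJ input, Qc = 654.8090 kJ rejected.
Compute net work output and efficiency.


W = 1449.5930 - 654.8090 = 794.7840 kJ
eta = 794.7840 / 1449.5930 = 0.5483 = 54.8281%

W = 794.7840 kJ, eta = 54.8281%


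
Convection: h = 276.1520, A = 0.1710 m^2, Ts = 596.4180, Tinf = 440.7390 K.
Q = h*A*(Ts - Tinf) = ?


dT = 155.6790 K
Q = 276.1520 * 0.1710 * 155.6790 = 7351.4725 W

7351.4725 W


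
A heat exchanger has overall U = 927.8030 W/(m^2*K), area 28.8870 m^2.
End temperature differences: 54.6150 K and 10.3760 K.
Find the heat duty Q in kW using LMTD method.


LMTD = 26.6370 K
Q = 927.8030 * 28.8870 * 26.6370 = 713908.8199 W = 713.9088 kW

713.9088 kW


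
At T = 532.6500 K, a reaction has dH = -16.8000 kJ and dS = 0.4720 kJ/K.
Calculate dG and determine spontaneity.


T*dS = 532.6500 * 0.4720 = 251.4108 kJ
dG = -16.8000 - 251.4108 = -268.2108 kJ (spontaneous)

dG = -268.2108 kJ, spontaneous


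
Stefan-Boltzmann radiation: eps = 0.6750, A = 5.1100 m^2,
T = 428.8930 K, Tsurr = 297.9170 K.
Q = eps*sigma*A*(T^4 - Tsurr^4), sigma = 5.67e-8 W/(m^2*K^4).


T^4 = 3.3837e+10
Tsurr^4 = 7.8774e+09
Q = 0.6750 * 5.67e-8 * 5.1100 * 2.5960e+10 = 5077.0501 W

5077.0501 W


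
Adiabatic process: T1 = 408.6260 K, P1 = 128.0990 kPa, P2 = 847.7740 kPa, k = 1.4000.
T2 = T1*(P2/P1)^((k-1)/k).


(k-1)/k = 0.2857
(P2/P1)^exp = 1.7159
T2 = 408.6260 * 1.7159 = 701.1671 K

701.1671 K


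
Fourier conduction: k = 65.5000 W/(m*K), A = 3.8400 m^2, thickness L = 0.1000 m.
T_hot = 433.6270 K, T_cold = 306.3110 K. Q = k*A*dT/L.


dT = 127.3160 K
Q = 65.5000 * 3.8400 * 127.3160 / 0.1000 = 320225.2032 W

320225.2032 W


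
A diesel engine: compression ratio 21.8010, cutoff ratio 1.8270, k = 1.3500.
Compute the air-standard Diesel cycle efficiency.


r^(k-1) = 2.9408
rc^k = 2.2560
eta = 0.6174 = 61.7441%

61.7441%


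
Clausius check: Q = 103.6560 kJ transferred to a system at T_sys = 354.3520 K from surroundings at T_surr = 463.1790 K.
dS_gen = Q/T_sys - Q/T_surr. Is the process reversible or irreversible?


dS_sys = 103.6560/354.3520 = 0.2925 kJ/K
dS_surr = -103.6560/463.1790 = -0.2238 kJ/K
dS_gen = 0.2925 - 0.2238 = 0.0687 kJ/K (irreversible)

dS_gen = 0.0687 kJ/K, irreversible


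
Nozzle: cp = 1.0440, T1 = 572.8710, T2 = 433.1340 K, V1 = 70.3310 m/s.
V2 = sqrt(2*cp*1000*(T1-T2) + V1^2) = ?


dT = 139.7370 K
2*cp*1000*dT = 291770.8560
V1^2 = 4946.4496
V2 = sqrt(296717.3056) = 544.7176 m/s

544.7176 m/s


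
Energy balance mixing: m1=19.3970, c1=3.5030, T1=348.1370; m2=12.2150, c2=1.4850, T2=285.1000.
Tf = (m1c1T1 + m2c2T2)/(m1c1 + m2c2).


num = 28826.6126
den = 86.0870
Tf = 334.8546 K

334.8546 K


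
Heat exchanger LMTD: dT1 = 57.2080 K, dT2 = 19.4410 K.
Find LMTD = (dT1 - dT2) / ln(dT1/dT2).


dT1/dT2 = 2.9426
ln(dT1/dT2) = 1.0793
LMTD = 37.7670 / 1.0793 = 34.9918 K

34.9918 K


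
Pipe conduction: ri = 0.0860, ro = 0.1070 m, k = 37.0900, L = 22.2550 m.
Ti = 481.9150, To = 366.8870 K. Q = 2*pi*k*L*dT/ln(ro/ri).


dT = 115.0280 K
ln(ro/ri) = 0.2185
Q = 2*pi*37.0900*22.2550*115.0280 / 0.2185 = 2730568.8044 W

2730568.8044 W


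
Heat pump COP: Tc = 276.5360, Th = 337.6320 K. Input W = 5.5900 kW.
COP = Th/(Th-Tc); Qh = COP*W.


COP = 337.6320 / 61.0960 = 5.5263
Qh = 5.5263 * 5.5900 = 30.8918 kW

COP = 5.5263, Qh = 30.8918 kW


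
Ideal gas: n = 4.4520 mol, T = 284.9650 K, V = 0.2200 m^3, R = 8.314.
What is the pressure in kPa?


P = nRT/V = 4.4520 * 8.314 * 284.9650 / 0.2200
= 10547.6740 / 0.2200 = 47943.9727 Pa = 47.9440 kPa

47.9440 kPa


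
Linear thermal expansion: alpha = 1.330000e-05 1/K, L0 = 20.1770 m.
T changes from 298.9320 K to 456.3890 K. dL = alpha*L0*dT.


dT = 157.4570 K
dL = 1.330000e-05 * 20.1770 * 157.4570 = 0.042254 m
L_final = 20.219254 m

dL = 0.042254 m


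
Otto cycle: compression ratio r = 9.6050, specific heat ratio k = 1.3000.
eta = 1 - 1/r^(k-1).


r^(k-1) = 1.9713
eta = 1 - 1/1.9713 = 0.4927 = 49.2716%

49.2716%


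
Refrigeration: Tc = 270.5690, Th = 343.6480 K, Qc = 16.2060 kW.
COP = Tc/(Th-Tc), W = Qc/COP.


COP = 270.5690 / 73.0790 = 3.7024
W = 16.2060 / 3.7024 = 4.3771 kW

COP = 3.7024, W = 4.3771 kW


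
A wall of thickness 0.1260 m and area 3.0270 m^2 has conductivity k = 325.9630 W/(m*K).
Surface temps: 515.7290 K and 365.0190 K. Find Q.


dT = 150.7100 K
Q = 325.9630 * 3.0270 * 150.7100 / 0.1260 = 1180190.8734 W

1180190.8734 W


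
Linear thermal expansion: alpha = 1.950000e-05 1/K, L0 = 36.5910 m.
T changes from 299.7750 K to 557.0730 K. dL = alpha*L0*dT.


dT = 257.2980 K
dL = 1.950000e-05 * 36.5910 * 257.2980 = 0.183588 m
L_final = 36.774588 m

dL = 0.183588 m


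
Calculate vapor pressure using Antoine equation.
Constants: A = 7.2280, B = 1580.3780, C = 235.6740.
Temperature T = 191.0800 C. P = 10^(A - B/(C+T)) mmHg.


C+T = 426.7540
B/(C+T) = 3.7033
log10(P) = 7.2280 - 3.7033 = 3.5247
P = 10^3.5247 = 3347.7042 mmHg

3347.7042 mmHg


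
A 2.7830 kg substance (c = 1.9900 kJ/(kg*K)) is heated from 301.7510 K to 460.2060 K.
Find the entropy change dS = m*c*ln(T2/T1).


T2/T1 = 1.5251
ln(T2/T1) = 0.4221
dS = 2.7830 * 1.9900 * 0.4221 = 2.3375 kJ/K

2.3375 kJ/K


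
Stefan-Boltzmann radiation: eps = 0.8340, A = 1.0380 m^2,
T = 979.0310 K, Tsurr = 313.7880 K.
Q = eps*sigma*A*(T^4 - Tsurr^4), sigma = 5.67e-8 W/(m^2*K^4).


T^4 = 9.1873e+11
Tsurr^4 = 9.6949e+09
Q = 0.8340 * 5.67e-8 * 1.0380 * 9.0903e+11 = 44619.5255 W

44619.5255 W


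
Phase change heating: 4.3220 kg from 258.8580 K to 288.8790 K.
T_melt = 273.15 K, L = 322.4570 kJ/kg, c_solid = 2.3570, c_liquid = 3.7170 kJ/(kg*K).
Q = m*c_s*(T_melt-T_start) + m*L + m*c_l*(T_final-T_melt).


Q1 (sensible, solid) = 4.3220 * 2.3570 * 14.2920 = 145.5919 kJ
Q2 (latent) = 4.3220 * 322.4570 = 1393.6592 kJ
Q3 (sensible, liquid) = 4.3220 * 3.7170 * 15.7290 = 252.6844 kJ
Q_total = 1791.9355 kJ

1791.9355 kJ


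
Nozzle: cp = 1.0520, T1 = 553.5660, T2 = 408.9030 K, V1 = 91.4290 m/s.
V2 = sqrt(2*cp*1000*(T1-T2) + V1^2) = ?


dT = 144.6630 K
2*cp*1000*dT = 304370.9520
V1^2 = 8359.2620
V2 = sqrt(312730.2140) = 559.2229 m/s

559.2229 m/s


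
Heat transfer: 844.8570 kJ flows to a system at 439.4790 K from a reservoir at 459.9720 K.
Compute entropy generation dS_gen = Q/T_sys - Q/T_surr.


dS_sys = 844.8570/439.4790 = 1.9224 kJ/K
dS_surr = -844.8570/459.9720 = -1.8368 kJ/K
dS_gen = 1.9224 - 1.8368 = 0.0856 kJ/K (irreversible)

dS_gen = 0.0856 kJ/K, irreversible


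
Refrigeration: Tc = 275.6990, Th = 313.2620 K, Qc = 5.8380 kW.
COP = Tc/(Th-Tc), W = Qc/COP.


COP = 275.6990 / 37.5630 = 7.3396
W = 5.8380 / 7.3396 = 0.7954 kW

COP = 7.3396, W = 0.7954 kW


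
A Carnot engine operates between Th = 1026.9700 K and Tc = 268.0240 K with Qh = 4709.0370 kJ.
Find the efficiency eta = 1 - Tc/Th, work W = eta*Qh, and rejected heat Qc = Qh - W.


eta = 1 - 268.0240/1026.9700 = 0.7390
W = 0.7390 * 4709.0370 = 3480.0479 kJ
Qc = 4709.0370 - 3480.0479 = 1228.9891 kJ

eta = 73.9015%, W = 3480.0479 kJ, Qc = 1228.9891 kJ


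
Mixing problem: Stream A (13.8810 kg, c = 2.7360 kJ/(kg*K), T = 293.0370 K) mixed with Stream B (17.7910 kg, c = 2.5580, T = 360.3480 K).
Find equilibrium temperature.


num = 27528.2944
den = 83.4878
Tf = 329.7284 K

329.7284 K


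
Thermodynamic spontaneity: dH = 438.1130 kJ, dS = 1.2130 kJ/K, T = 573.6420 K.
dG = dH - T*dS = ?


T*dS = 573.6420 * 1.2130 = 695.8277 kJ
dG = 438.1130 - 695.8277 = -257.7147 kJ (spontaneous)

dG = -257.7147 kJ, spontaneous


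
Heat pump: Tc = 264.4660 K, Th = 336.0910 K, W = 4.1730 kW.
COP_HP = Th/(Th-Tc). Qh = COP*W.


COP = 336.0910 / 71.6250 = 4.6924
Qh = 4.6924 * 4.1730 = 19.5813 kW

COP = 4.6924, Qh = 19.5813 kW


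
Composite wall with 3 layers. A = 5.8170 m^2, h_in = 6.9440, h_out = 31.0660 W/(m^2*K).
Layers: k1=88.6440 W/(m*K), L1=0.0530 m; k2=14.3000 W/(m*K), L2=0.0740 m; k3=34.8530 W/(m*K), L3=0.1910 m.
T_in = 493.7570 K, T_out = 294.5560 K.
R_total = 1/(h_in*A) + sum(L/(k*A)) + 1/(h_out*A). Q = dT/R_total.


R_conv_in = 1/(6.9440*5.8170) = 0.0248
R_1 = 0.0530/(88.6440*5.8170) = 0.0001
R_2 = 0.0740/(14.3000*5.8170) = 0.0009
R_3 = 0.1910/(34.8530*5.8170) = 0.0009
R_conv_out = 1/(31.0660*5.8170) = 0.0055
R_total = 0.0322 K/W
Q = 199.2010 / 0.0322 = 6181.6065 W

R_total = 0.0322 K/W, Q = 6181.6065 W


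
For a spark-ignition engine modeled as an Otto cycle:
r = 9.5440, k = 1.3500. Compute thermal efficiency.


r^(k-1) = 2.2024
eta = 1 - 1/2.2024 = 0.5460 = 54.5960%

54.5960%


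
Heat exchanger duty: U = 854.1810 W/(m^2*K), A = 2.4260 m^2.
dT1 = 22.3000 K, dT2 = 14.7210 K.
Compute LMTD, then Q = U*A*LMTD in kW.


LMTD = 18.2489 K
Q = 854.1810 * 2.4260 * 18.2489 = 37816.2547 W = 37.8163 kW

37.8163 kW


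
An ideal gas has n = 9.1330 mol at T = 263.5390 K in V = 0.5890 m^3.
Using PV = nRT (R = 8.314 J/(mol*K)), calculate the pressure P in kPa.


P = nRT/V = 9.1330 * 8.314 * 263.5390 / 0.5890
= 20010.9806 / 0.5890 = 33974.5002 Pa = 33.9745 kPa

33.9745 kPa


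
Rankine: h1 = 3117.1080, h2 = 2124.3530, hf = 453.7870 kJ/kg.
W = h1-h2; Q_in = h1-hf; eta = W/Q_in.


W = 992.7550 kJ/kg
Q_in = 2663.3210 kJ/kg
eta = 0.3728 = 37.2751%

eta = 37.2751%


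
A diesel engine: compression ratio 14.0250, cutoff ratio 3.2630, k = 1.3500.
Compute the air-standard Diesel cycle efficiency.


r^(k-1) = 2.5201
rc^k = 4.9361
eta = 0.4888 = 48.8753%

48.8753%


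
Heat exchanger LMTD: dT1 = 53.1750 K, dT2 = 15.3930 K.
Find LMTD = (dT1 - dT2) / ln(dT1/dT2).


dT1/dT2 = 3.4545
ln(dT1/dT2) = 1.2397
LMTD = 37.7820 / 1.2397 = 30.4773 K

30.4773 K


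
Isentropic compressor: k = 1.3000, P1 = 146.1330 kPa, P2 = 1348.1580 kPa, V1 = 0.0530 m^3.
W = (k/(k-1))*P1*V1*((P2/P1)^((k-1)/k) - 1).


(k-1)/k = 0.2308
(P2/P1)^exp = 1.6699
W = 4.3333 * 146.1330 * 0.0530 * (1.6699 - 1) = 22.4831 kJ

22.4831 kJ


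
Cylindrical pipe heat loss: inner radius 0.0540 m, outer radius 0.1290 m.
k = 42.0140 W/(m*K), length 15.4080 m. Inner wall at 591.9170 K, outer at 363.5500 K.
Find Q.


dT = 228.3670 K
ln(ro/ri) = 0.8708
Q = 2*pi*42.0140*15.4080*228.3670 / 0.8708 = 1066647.5813 W

1066647.5813 W


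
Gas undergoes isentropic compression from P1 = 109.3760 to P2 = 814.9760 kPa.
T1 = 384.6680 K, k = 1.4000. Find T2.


(k-1)/k = 0.2857
(P2/P1)^exp = 1.7750
T2 = 384.6680 * 1.7750 = 682.7985 K

682.7985 K


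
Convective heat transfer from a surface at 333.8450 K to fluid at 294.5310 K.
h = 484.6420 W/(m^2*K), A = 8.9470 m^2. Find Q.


dT = 39.3140 K
Q = 484.6420 * 8.9470 * 39.3140 = 170469.1199 W

170469.1199 W


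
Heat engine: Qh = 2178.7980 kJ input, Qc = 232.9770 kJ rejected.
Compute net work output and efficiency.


W = 2178.7980 - 232.9770 = 1945.8210 kJ
eta = 1945.8210 / 2178.7980 = 0.8931 = 89.3071%

W = 1945.8210 kJ, eta = 89.3071%


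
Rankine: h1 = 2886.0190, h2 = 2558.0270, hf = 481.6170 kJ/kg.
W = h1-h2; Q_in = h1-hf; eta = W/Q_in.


W = 327.9920 kJ/kg
Q_in = 2404.4020 kJ/kg
eta = 0.1364 = 13.6413%

eta = 13.6413%


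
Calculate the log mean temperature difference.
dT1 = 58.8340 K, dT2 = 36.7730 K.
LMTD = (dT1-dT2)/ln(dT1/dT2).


dT1/dT2 = 1.5999
ln(dT1/dT2) = 0.4700
LMTD = 22.0610 / 0.4700 = 46.9427 K

46.9427 K


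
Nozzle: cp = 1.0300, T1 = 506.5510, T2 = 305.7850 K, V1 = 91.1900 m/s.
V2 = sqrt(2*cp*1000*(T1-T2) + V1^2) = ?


dT = 200.7660 K
2*cp*1000*dT = 413577.9600
V1^2 = 8315.6161
V2 = sqrt(421893.5761) = 649.5334 m/s

649.5334 m/s


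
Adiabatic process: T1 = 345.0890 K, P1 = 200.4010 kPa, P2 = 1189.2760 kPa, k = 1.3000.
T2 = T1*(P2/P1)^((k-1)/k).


(k-1)/k = 0.2308
(P2/P1)^exp = 1.5082
T2 = 345.0890 * 1.5082 = 520.4800 K

520.4800 K


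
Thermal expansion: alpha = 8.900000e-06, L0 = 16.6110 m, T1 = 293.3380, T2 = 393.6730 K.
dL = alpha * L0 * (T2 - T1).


dT = 100.3350 K
dL = 8.900000e-06 * 16.6110 * 100.3350 = 0.014833 m
L_final = 16.625833 m

dL = 0.014833 m


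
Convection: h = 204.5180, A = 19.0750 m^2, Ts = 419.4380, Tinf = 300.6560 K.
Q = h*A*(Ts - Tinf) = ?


dT = 118.7820 K
Q = 204.5180 * 19.0750 * 118.7820 = 463390.0637 W

463390.0637 W


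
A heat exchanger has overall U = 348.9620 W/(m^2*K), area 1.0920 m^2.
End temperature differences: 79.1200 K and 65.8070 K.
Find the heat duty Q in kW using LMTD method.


LMTD = 72.2592 K
Q = 348.9620 * 1.0920 * 72.2592 = 27535.5673 W = 27.5356 kW

27.5356 kW


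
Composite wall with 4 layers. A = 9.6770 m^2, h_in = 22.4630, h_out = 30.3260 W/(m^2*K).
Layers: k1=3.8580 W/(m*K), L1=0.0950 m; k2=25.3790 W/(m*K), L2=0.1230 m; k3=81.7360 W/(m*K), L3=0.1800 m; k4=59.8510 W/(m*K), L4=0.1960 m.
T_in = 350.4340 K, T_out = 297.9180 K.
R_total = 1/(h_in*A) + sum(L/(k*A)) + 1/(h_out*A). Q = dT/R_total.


R_conv_in = 1/(22.4630*9.6770) = 0.0046
R_1 = 0.0950/(3.8580*9.6770) = 0.0025
R_2 = 0.1230/(25.3790*9.6770) = 0.0005
R_3 = 0.1800/(81.7360*9.6770) = 0.0002
R_4 = 0.1960/(59.8510*9.6770) = 0.0003
R_conv_out = 1/(30.3260*9.6770) = 0.0034
R_total = 0.0116 K/W
Q = 52.5160 / 0.0116 = 4519.7060 W

R_total = 0.0116 K/W, Q = 4519.7060 W


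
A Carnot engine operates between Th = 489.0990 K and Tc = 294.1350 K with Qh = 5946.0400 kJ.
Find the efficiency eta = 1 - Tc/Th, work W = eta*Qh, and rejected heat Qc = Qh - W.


eta = 1 - 294.1350/489.0990 = 0.3986
W = 0.3986 * 5946.0400 = 2370.2026 kJ
Qc = 5946.0400 - 2370.2026 = 3575.8374 kJ

eta = 39.8619%, W = 2370.2026 kJ, Qc = 3575.8374 kJ


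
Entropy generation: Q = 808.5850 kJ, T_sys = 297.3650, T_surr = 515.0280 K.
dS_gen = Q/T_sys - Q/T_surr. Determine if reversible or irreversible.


dS_sys = 808.5850/297.3650 = 2.7192 kJ/K
dS_surr = -808.5850/515.0280 = -1.5700 kJ/K
dS_gen = 2.7192 - 1.5700 = 1.1492 kJ/K (irreversible)

dS_gen = 1.1492 kJ/K, irreversible


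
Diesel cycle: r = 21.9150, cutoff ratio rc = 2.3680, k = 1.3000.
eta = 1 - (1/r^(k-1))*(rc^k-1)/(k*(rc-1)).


r^(k-1) = 2.5248
rc^k = 3.0669
eta = 0.5397 = 53.9677%

53.9677%


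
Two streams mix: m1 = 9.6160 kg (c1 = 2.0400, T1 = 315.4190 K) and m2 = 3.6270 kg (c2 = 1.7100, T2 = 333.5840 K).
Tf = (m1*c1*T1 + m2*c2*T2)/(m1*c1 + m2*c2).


num = 8256.4056
den = 25.8188
Tf = 319.7826 K

319.7826 K


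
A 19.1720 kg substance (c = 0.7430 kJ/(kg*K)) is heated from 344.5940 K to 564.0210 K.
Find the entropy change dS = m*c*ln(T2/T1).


T2/T1 = 1.6368
ln(T2/T1) = 0.4927
dS = 19.1720 * 0.7430 * 0.4927 = 7.0188 kJ/K

7.0188 kJ/K


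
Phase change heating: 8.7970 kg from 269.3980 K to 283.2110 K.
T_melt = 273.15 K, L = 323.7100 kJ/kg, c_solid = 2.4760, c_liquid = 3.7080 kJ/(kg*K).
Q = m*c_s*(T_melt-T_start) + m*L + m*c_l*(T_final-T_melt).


Q1 (sensible, solid) = 8.7970 * 2.4760 * 3.7520 = 81.7237 kJ
Q2 (latent) = 8.7970 * 323.7100 = 2847.6769 kJ
Q3 (sensible, liquid) = 8.7970 * 3.7080 * 10.0610 = 328.1825 kJ
Q_total = 3257.5831 kJ

3257.5831 kJ


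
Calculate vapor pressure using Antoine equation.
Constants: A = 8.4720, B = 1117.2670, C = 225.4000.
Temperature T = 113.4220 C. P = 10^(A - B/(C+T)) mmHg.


C+T = 338.8220
B/(C+T) = 3.2975
log10(P) = 8.4720 - 3.2975 = 5.1745
P = 10^5.1745 = 149449.9265 mmHg

149449.9265 mmHg


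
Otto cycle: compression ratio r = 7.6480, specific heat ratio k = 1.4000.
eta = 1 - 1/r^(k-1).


r^(k-1) = 2.2564
eta = 1 - 1/2.2564 = 0.5568 = 55.6819%

55.6819%


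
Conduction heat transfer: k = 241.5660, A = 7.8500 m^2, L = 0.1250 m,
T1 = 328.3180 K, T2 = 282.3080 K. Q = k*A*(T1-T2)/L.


dT = 46.0100 K
Q = 241.5660 * 7.8500 * 46.0100 / 0.1250 = 697987.5642 W

697987.5642 W


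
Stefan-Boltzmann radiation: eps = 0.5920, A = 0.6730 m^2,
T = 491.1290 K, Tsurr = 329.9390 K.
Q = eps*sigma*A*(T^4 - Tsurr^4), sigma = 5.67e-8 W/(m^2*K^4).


T^4 = 5.8181e+10
Tsurr^4 = 1.1850e+10
Q = 0.5920 * 5.67e-8 * 0.6730 * 4.6331e+10 = 1046.6194 W

1046.6194 W


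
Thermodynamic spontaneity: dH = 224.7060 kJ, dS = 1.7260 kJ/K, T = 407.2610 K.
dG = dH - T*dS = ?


T*dS = 407.2610 * 1.7260 = 702.9325 kJ
dG = 224.7060 - 702.9325 = -478.2265 kJ (spontaneous)

dG = -478.2265 kJ, spontaneous


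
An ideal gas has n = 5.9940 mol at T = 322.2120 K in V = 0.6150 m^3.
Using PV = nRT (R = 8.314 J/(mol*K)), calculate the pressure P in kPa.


P = nRT/V = 5.9940 * 8.314 * 322.2120 / 0.6150
= 16057.1502 / 0.6150 = 26109.1873 Pa = 26.1092 kPa

26.1092 kPa


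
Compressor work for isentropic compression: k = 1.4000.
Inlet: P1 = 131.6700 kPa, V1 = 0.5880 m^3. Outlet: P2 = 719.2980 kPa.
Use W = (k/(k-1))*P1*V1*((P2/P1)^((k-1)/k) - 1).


(k-1)/k = 0.2857
(P2/P1)^exp = 1.6244
W = 3.5000 * 131.6700 * 0.5880 * (1.6244 - 1) = 169.1970 kJ

169.1970 kJ


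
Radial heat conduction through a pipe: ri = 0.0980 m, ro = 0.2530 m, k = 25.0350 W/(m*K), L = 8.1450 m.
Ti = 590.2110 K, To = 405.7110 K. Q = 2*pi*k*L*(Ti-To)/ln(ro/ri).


dT = 184.5000 K
ln(ro/ri) = 0.9484
Q = 2*pi*25.0350*8.1450*184.5000 / 0.9484 = 249237.4499 W

249237.4499 W


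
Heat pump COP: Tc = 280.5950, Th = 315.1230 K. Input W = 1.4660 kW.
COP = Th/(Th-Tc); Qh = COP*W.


COP = 315.1230 / 34.5280 = 9.1266
Qh = 9.1266 * 1.4660 = 13.3796 kW

COP = 9.1266, Qh = 13.3796 kW


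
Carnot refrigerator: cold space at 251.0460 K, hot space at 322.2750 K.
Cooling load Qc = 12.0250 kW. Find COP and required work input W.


COP = 251.0460 / 71.2290 = 3.5245
W = 12.0250 / 3.5245 = 3.4118 kW

COP = 3.5245, W = 3.4118 kW


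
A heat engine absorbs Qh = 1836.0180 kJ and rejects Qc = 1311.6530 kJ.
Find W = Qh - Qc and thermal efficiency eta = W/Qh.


W = 1836.0180 - 1311.6530 = 524.3650 kJ
eta = 524.3650 / 1836.0180 = 0.2856 = 28.5599%

W = 524.3650 kJ, eta = 28.5599%


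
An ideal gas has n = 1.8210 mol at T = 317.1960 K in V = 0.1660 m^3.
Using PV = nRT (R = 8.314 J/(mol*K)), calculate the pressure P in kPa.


P = nRT/V = 1.8210 * 8.314 * 317.1960 / 0.1660
= 4802.2821 / 0.1660 = 28929.4102 Pa = 28.9294 kPa

28.9294 kPa


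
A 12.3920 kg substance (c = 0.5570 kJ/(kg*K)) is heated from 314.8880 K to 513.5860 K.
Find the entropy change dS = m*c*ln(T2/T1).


T2/T1 = 1.6310
ln(T2/T1) = 0.4892
dS = 12.3920 * 0.5570 * 0.4892 = 3.3766 kJ/K

3.3766 kJ/K


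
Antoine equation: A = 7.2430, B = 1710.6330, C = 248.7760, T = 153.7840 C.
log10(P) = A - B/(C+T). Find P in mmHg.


C+T = 402.5600
B/(C+T) = 4.2494
log10(P) = 7.2430 - 4.2494 = 2.9936
P = 10^2.9936 = 985.4023 mmHg

985.4023 mmHg


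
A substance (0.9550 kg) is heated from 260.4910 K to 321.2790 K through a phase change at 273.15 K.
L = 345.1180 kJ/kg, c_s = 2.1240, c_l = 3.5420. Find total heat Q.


Q1 (sensible, solid) = 0.9550 * 2.1240 * 12.6590 = 25.6778 kJ
Q2 (latent) = 0.9550 * 345.1180 = 329.5877 kJ
Q3 (sensible, liquid) = 0.9550 * 3.5420 * 48.1290 = 162.8016 kJ
Q_total = 518.0671 kJ

518.0671 kJ


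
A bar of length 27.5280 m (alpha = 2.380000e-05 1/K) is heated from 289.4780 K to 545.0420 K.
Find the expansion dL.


dT = 255.5640 K
dL = 2.380000e-05 * 27.5280 * 255.5640 = 0.167437 m
L_final = 27.695437 m

dL = 0.167437 m


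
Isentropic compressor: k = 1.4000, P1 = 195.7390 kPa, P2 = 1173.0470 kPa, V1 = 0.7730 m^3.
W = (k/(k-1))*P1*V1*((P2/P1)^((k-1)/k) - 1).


(k-1)/k = 0.2857
(P2/P1)^exp = 1.6679
W = 3.5000 * 195.7390 * 0.7730 * (1.6679 - 1) = 353.7260 kJ

353.7260 kJ


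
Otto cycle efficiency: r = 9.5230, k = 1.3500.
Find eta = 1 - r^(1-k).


r^(k-1) = 2.2008
eta = 1 - 1/2.2008 = 0.5456 = 54.5610%

54.5610%


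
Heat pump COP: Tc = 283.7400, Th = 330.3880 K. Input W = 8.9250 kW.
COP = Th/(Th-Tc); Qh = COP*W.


COP = 330.3880 / 46.6480 = 7.0826
Qh = 7.0826 * 8.9250 = 63.2120 kW

COP = 7.0826, Qh = 63.2120 kW


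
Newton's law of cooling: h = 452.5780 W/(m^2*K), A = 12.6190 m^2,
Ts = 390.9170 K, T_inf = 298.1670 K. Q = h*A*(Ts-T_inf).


dT = 92.7500 K
Q = 452.5780 * 12.6190 * 92.7500 = 529702.8353 W

529702.8353 W


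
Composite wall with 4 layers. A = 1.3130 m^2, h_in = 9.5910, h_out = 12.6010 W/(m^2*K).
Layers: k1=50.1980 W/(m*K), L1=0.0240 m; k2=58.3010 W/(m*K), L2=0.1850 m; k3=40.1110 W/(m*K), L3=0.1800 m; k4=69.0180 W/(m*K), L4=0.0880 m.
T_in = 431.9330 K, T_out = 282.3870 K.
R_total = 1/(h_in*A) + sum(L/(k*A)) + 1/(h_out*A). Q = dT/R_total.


R_conv_in = 1/(9.5910*1.3130) = 0.0794
R_1 = 0.0240/(50.1980*1.3130) = 0.0004
R_2 = 0.1850/(58.3010*1.3130) = 0.0024
R_3 = 0.1800/(40.1110*1.3130) = 0.0034
R_4 = 0.0880/(69.0180*1.3130) = 0.0010
R_conv_out = 1/(12.6010*1.3130) = 0.0604
R_total = 0.1470 K/W
Q = 149.5460 / 0.1470 = 1017.1824 W

R_total = 0.1470 K/W, Q = 1017.1824 W


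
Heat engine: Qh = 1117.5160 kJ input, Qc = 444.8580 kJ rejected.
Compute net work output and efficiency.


W = 1117.5160 - 444.8580 = 672.6580 kJ
eta = 672.6580 / 1117.5160 = 0.6019 = 60.1922%

W = 672.6580 kJ, eta = 60.1922%


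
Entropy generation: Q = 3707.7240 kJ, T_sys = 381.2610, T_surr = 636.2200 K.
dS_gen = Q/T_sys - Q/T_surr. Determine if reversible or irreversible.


dS_sys = 3707.7240/381.2610 = 9.7249 kJ/K
dS_surr = -3707.7240/636.2200 = -5.8277 kJ/K
dS_gen = 9.7249 - 5.8277 = 3.8972 kJ/K (irreversible)

dS_gen = 3.8972 kJ/K, irreversible


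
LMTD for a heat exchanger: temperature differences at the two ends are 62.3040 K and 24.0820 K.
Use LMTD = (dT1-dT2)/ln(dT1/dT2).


dT1/dT2 = 2.5872
ln(dT1/dT2) = 0.9506
LMTD = 38.2220 / 0.9506 = 40.2099 K

40.2099 K


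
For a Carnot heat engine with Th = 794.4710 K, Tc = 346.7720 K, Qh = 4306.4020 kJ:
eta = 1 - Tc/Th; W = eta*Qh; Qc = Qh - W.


eta = 1 - 346.7720/794.4710 = 0.5635
W = 0.5635 * 4306.4020 = 2426.7366 kJ
Qc = 4306.4020 - 2426.7366 = 1879.6654 kJ

eta = 56.3518%, W = 2426.7366 kJ, Qc = 1879.6654 kJ


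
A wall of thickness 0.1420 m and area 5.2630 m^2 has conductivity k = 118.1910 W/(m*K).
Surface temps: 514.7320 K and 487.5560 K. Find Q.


dT = 27.1760 K
Q = 118.1910 * 5.2630 * 27.1760 / 0.1420 = 119046.0436 W

119046.0436 W


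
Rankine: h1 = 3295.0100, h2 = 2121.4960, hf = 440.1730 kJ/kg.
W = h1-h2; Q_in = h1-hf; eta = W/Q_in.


W = 1173.5140 kJ/kg
Q_in = 2854.8370 kJ/kg
eta = 0.4111 = 41.1062%

eta = 41.1062%


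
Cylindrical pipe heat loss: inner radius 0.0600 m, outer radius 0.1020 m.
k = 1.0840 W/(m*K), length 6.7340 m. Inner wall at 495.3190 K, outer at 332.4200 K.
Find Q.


dT = 162.8990 K
ln(ro/ri) = 0.5306
Q = 2*pi*1.0840*6.7340*162.8990 / 0.5306 = 14080.2483 W

14080.2483 W


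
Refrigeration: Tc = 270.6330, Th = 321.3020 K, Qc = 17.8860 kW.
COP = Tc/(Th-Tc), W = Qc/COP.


COP = 270.6330 / 50.6690 = 5.3412
W = 17.8860 / 5.3412 = 3.3487 kW

COP = 5.3412, W = 3.3487 kW


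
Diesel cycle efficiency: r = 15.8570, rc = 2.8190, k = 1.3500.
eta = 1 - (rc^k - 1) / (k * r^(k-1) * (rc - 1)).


r^(k-1) = 2.6307
rc^k = 4.0516
eta = 0.5276 = 52.7626%

52.7626%


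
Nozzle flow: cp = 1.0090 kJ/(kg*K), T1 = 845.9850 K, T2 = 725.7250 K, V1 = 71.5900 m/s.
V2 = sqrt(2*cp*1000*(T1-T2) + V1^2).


dT = 120.2600 K
2*cp*1000*dT = 242684.6800
V1^2 = 5125.1281
V2 = sqrt(247809.8081) = 497.8050 m/s

497.8050 m/s


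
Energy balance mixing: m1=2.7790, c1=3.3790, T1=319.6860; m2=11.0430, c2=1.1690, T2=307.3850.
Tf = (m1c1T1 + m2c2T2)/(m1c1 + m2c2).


num = 6970.0436
den = 22.2995
Tf = 312.5649 K

312.5649 K


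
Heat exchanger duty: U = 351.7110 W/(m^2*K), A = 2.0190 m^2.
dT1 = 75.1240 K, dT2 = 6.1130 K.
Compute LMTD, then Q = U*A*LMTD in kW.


LMTD = 27.5084 K
Q = 351.7110 * 2.0190 * 27.5084 = 19533.8558 W = 19.5339 kW

19.5339 kW


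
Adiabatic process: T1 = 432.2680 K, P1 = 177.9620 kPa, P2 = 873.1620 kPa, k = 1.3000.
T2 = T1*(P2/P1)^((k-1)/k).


(k-1)/k = 0.2308
(P2/P1)^exp = 1.4435
T2 = 432.2680 * 1.4435 = 623.9661 K

623.9661 K


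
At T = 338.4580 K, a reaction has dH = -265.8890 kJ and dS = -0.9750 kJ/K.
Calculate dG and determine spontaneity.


T*dS = 338.4580 * -0.9750 = -329.9966 kJ
dG = -265.8890 + 329.9966 = 64.1076 kJ (non-spontaneous)

dG = 64.1076 kJ, non-spontaneous


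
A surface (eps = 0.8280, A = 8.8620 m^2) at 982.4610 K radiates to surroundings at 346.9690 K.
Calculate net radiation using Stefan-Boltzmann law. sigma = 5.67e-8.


T^4 = 9.3167e+11
Tsurr^4 = 1.4493e+10
Q = 0.8280 * 5.67e-8 * 8.8620 * 9.1718e+11 = 381590.3478 W

381590.3478 W


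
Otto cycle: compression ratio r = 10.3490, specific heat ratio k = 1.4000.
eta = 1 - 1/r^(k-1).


r^(k-1) = 2.5466
eta = 1 - 1/2.5466 = 0.6073 = 60.7318%

60.7318%


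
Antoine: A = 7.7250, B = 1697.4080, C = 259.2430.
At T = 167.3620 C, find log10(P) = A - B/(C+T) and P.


C+T = 426.6050
B/(C+T) = 3.9789
log10(P) = 7.7250 - 3.9789 = 3.7461
P = 10^3.7461 = 5573.4605 mmHg

5573.4605 mmHg


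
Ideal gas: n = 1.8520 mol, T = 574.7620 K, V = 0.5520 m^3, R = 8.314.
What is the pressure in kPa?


P = nRT/V = 1.8520 * 8.314 * 574.7620 / 0.5520
= 8849.9140 / 0.5520 = 16032.4529 Pa = 16.0325 kPa

16.0325 kPa


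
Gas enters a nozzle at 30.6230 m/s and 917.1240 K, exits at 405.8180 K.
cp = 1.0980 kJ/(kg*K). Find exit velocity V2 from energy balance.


dT = 511.3060 K
2*cp*1000*dT = 1122827.9760
V1^2 = 937.7681
V2 = sqrt(1123765.7441) = 1060.0782 m/s

1060.0782 m/s


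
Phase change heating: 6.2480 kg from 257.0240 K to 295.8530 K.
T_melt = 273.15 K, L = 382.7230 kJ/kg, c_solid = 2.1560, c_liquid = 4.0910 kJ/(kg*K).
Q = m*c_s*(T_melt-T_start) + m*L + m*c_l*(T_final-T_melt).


Q1 (sensible, solid) = 6.2480 * 2.1560 * 16.1260 = 217.2283 kJ
Q2 (latent) = 6.2480 * 382.7230 = 2391.2533 kJ
Q3 (sensible, liquid) = 6.2480 * 4.0910 * 22.7030 = 580.3016 kJ
Q_total = 3188.7832 kJ

3188.7832 kJ


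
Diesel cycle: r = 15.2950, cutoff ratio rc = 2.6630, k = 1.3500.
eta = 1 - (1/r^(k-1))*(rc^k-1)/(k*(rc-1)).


r^(k-1) = 2.5977
rc^k = 3.7519
eta = 0.5281 = 52.8139%

52.8139%


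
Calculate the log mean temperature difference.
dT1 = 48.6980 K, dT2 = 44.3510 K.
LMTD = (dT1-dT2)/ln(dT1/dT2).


dT1/dT2 = 1.0980
ln(dT1/dT2) = 0.0935
LMTD = 4.3470 / 0.0935 = 46.4906 K

46.4906 K


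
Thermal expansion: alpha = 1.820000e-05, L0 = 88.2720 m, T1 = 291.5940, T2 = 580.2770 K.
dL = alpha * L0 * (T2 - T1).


dT = 288.6830 K
dL = 1.820000e-05 * 88.2720 * 288.6830 = 0.463784 m
L_final = 88.735784 m

dL = 0.463784 m


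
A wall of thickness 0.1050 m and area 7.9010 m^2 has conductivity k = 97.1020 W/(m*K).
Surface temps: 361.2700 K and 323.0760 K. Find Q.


dT = 38.1940 K
Q = 97.1020 * 7.9010 * 38.1940 / 0.1050 = 279071.8823 W

279071.8823 W


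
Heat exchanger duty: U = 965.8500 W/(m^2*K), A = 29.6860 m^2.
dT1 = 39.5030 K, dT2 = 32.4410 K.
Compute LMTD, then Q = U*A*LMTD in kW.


LMTD = 35.8562 K
Q = 965.8500 * 29.6860 * 35.8562 = 1028076.0396 W = 1028.0760 kW

1028.0760 kW


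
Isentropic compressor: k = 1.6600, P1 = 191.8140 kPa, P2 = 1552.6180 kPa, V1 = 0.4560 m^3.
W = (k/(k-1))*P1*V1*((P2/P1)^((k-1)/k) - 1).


(k-1)/k = 0.3976
(P2/P1)^exp = 2.2966
W = 2.5152 * 191.8140 * 0.4560 * (2.2966 - 1) = 285.2432 kJ

285.2432 kJ


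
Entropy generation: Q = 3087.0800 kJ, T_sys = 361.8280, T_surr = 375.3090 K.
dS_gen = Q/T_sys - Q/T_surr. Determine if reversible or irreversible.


dS_sys = 3087.0800/361.8280 = 8.5319 kJ/K
dS_surr = -3087.0800/375.3090 = -8.2254 kJ/K
dS_gen = 8.5319 - 8.2254 = 0.3065 kJ/K (irreversible)

dS_gen = 0.3065 kJ/K, irreversible


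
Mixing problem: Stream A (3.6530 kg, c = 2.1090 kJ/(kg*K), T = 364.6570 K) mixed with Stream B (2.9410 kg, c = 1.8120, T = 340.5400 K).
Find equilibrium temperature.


num = 4624.1511
den = 13.0333
Tf = 354.7960 K

354.7960 K


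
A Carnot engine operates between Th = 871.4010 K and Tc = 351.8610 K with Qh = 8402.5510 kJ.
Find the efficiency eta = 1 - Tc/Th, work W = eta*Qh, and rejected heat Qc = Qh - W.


eta = 1 - 351.8610/871.4010 = 0.5962
W = 0.5962 * 8402.5510 = 5009.7043 kJ
Qc = 8402.5510 - 5009.7043 = 3392.8467 kJ

eta = 59.6212%, W = 5009.7043 kJ, Qc = 3392.8467 kJ


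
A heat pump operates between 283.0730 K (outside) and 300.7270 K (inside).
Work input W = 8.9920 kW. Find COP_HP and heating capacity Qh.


COP = 300.7270 / 17.6540 = 17.0345
Qh = 17.0345 * 8.9920 = 153.1742 kW

COP = 17.0345, Qh = 153.1742 kW


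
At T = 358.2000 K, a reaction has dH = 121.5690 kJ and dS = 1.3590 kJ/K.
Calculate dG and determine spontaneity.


T*dS = 358.2000 * 1.3590 = 486.7938 kJ
dG = 121.5690 - 486.7938 = -365.2248 kJ (spontaneous)

dG = -365.2248 kJ, spontaneous


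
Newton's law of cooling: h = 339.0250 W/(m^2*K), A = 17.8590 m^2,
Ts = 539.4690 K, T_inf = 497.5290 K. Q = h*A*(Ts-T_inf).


dT = 41.9400 K
Q = 339.0250 * 17.8590 * 41.9400 = 253931.9151 W

253931.9151 W
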